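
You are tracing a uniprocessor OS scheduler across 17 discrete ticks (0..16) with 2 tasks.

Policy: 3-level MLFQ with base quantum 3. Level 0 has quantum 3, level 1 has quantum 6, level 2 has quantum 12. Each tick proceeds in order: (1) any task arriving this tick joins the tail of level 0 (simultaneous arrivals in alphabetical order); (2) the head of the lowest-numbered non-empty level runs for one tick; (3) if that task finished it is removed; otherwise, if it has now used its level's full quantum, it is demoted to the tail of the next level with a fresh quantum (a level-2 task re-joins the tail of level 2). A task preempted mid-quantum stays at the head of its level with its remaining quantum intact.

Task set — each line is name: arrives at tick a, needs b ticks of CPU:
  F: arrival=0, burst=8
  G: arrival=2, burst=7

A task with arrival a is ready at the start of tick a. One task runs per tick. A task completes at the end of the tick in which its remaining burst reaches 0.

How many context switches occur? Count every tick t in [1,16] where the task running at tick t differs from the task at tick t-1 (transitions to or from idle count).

context switches = 4

t=0: L0/L1/L2 = F/-/- → run F
t=1: L0/L1/L2 = F/-/- → run F
t=2: L0/L1/L2 = FG/-/- → run F
t=3: L0/L1/L2 = G/F/- → run G
t=4: L0/L1/L2 = G/F/- → run G
t=5: L0/L1/L2 = G/F/- → run G
t=6: L0/L1/L2 = -/FG/- → run F
t=7: L0/L1/L2 = -/FG/- → run F
t=8: L0/L1/L2 = -/FG/- → run F
t=9: L0/L1/L2 = -/FG/- → run F
t=10: L0/L1/L2 = -/FG/- → run F
t=11: L0/L1/L2 = -/G/- → run G
t=12: L0/L1/L2 = -/G/- → run G
t=13: L0/L1/L2 = -/G/- → run G
t=14: L0/L1/L2 = -/G/- → run G
t=15: (idle)
t=16: (idle)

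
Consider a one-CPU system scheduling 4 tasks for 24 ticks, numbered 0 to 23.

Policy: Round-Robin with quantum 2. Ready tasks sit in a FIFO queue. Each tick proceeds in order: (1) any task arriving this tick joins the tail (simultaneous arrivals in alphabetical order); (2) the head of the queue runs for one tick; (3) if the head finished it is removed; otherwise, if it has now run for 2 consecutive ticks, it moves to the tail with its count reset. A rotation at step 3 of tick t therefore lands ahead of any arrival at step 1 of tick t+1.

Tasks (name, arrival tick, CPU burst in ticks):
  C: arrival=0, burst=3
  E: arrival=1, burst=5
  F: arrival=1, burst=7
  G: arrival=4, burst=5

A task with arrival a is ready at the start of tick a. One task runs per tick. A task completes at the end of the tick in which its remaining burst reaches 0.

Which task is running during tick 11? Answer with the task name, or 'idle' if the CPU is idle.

running at tick 11 = F

t=0: queue=[C] q_used=0 → run C
t=1: queue=[C,E,F] q_used=1 → run C
t=2: queue=[E,F,C] q_used=0 → run E
t=3: queue=[E,F,C] q_used=1 → run E
t=4: queue=[F,C,E,G] q_used=0 → run F
t=5: queue=[F,C,E,G] q_used=1 → run F
t=6: queue=[C,E,G,F] q_used=0 → run C
t=7: queue=[E,G,F] q_used=0 → run E
t=8: queue=[E,G,F] q_used=1 → run E
t=9: queue=[G,F,E] q_used=0 → run G
t=10: queue=[G,F,E] q_used=1 → run G
t=11: queue=[F,E,G] q_used=0 → run F
t=12: queue=[F,E,G] q_used=1 → run F
t=13: queue=[E,G,F] q_used=0 → run E
t=14: queue=[G,F] q_used=0 → run G
t=15: queue=[G,F] q_used=1 → run G
t=16: queue=[F,G] q_used=0 → run F
t=17: queue=[F,G] q_used=1 → run F
t=18: queue=[G,F] q_used=0 → run G
t=19: queue=[F] q_used=0 → run F
t=20: (idle)
t=21: (idle)
t=22: (idle)
t=23: (idle)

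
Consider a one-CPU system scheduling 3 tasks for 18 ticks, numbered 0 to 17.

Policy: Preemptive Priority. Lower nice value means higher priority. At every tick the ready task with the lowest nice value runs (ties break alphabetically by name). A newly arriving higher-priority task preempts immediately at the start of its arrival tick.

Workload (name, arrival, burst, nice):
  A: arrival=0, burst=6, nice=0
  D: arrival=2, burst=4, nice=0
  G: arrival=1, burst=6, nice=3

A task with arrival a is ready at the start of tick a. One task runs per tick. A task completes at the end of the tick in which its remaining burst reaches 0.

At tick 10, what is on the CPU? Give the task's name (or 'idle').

t=0: ready={A} → run A
t=1: ready={A,G} → run A
t=2: ready={A,D,G} → run A
t=3: ready={A,D,G} → run A
t=4: ready={A,D,G} → run A
t=5: ready={A,D,G} → run A
t=6: ready={D,G} → run D
t=7: ready={D,G} → run D
t=8: ready={D,G} → run D
t=9: ready={D,G} → run D
t=10: ready={G} → run G
t=11: ready={G} → run G
t=12: ready={G} → run G
t=13: ready={G} → run G
t=14: ready={G} → run G
t=15: ready={G} → run G
t=16: (idle)
t=17: (idle)

running at tick 10 = G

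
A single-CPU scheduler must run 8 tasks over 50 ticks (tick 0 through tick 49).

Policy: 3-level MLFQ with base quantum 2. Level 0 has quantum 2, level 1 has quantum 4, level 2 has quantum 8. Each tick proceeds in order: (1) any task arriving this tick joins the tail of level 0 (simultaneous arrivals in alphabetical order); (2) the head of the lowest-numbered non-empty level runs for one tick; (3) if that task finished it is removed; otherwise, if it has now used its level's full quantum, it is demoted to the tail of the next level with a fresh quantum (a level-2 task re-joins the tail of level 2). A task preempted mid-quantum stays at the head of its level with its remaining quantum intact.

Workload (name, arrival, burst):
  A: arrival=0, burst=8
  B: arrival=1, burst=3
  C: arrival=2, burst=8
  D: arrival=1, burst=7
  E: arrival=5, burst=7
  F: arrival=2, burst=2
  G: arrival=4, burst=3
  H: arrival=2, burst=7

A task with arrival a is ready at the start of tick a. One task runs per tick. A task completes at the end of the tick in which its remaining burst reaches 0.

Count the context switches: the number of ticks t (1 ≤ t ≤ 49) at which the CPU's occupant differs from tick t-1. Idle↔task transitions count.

context switches = 20

t=0: L0/L1/L2 = A/-/- → run A
t=1: L0/L1/L2 = ABD/-/- → run A
t=2: L0/L1/L2 = BDCFH/A/- → run B
t=3: L0/L1/L2 = BDCFH/A/- → run B
t=4: L0/L1/L2 = DCFHG/AB/- → run D
t=5: L0/L1/L2 = DCFHGE/AB/- → run D
t=6: L0/L1/L2 = CFHGE/ABD/- → run C
t=7: L0/L1/L2 = CFHGE/ABD/- → run C
t=8: L0/L1/L2 = FHGE/ABDC/- → run F
t=9: L0/L1/L2 = FHGE/ABDC/- → run F
t=10: L0/L1/L2 = HGE/ABDC/- → run H
t=11: L0/L1/L2 = HGE/ABDC/- → run H
t=12: L0/L1/L2 = GE/ABDCH/- → run G
t=13: L0/L1/L2 = GE/ABDCH/- → run G
t=14: L0/L1/L2 = E/ABDCHG/- → run E
t=15: L0/L1/L2 = E/ABDCHG/- → run E
t=16: L0/L1/L2 = -/ABDCHGE/- → run A
t=17: L0/L1/L2 = -/ABDCHGE/- → run A
t=18: L0/L1/L2 = -/ABDCHGE/- → run A
t=19: L0/L1/L2 = -/ABDCHGE/- → run A
t=20: L0/L1/L2 = -/BDCHGE/A → run B
t=21: L0/L1/L2 = -/DCHGE/A → run D
t=22: L0/L1/L2 = -/DCHGE/A → run D
t=23: L0/L1/L2 = -/DCHGE/A → run D
t=24: L0/L1/L2 = -/DCHGE/A → run D
t=25: L0/L1/L2 = -/CHGE/AD → run C
t=26: L0/L1/L2 = -/CHGE/AD → run C
t=27: L0/L1/L2 = -/CHGE/AD → run C
t=28: L0/L1/L2 = -/CHGE/AD → run C
t=29: L0/L1/L2 = -/HGE/ADC → run H
t=30: L0/L1/L2 = -/HGE/ADC → run H
t=31: L0/L1/L2 = -/HGE/ADC → run H
t=32: L0/L1/L2 = -/HGE/ADC → run H
t=33: L0/L1/L2 = -/GE/ADCH → run G
t=34: L0/L1/L2 = -/E/ADCH → run E
t=35: L0/L1/L2 = -/E/ADCH → run E
t=36: L0/L1/L2 = -/E/ADCH → run E
t=37: L0/L1/L2 = -/E/ADCH → run E
t=38: L0/L1/L2 = -/-/ADCHE → run A
t=39: L0/L1/L2 = -/-/ADCHE → run A
t=40: L0/L1/L2 = -/-/DCHE → run D
t=41: L0/L1/L2 = -/-/CHE → run C
t=42: L0/L1/L2 = -/-/CHE → run C
t=43: L0/L1/L2 = -/-/HE → run H
t=44: L0/L1/L2 = -/-/E → run E
t=45: (idle)
t=46: (idle)
t=47: (idle)
t=48: (idle)
t=49: (idle)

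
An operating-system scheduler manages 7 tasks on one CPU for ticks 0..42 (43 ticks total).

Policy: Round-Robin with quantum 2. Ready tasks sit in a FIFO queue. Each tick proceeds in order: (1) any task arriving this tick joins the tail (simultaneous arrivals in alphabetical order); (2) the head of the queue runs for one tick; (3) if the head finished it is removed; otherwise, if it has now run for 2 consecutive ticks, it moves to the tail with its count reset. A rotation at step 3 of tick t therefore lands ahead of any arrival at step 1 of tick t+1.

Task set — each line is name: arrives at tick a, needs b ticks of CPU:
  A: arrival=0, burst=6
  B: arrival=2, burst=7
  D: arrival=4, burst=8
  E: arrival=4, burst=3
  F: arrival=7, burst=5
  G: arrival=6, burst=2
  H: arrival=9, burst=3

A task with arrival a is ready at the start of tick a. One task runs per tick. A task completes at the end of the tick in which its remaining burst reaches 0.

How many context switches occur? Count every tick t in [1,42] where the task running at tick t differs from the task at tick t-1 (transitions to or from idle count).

t=0: queue=[A] q_used=0 → run A
t=1: queue=[A] q_used=1 → run A
t=2: queue=[A,B] q_used=0 → run A
t=3: queue=[A,B] q_used=1 → run A
t=4: queue=[B,A,D,E] q_used=0 → run B
t=5: queue=[B,A,D,E] q_used=1 → run B
t=6: queue=[A,D,E,B,G] q_used=0 → run A
t=7: queue=[A,D,E,B,G,F] q_used=1 → run A
t=8: queue=[D,E,B,G,F] q_used=0 → run D
t=9: queue=[D,E,B,G,F,H] q_used=1 → run D
t=10: queue=[E,B,G,F,H,D] q_used=0 → run E
t=11: queue=[E,B,G,F,H,D] q_used=1 → run E
t=12: queue=[B,G,F,H,D,E] q_used=0 → run B
t=13: queue=[B,G,F,H,D,E] q_used=1 → run B
t=14: queue=[G,F,H,D,E,B] q_used=0 → run G
t=15: queue=[G,F,H,D,E,B] q_used=1 → run G
t=16: queue=[F,H,D,E,B] q_used=0 → run F
t=17: queue=[F,H,D,E,B] q_used=1 → run F
t=18: queue=[H,D,E,B,F] q_used=0 → run H
t=19: queue=[H,D,E,B,F] q_used=1 → run H
t=20: queue=[D,E,B,F,H] q_used=0 → run D
t=21: queue=[D,E,B,F,H] q_used=1 → run D
t=22: queue=[E,B,F,H,D] q_used=0 → run E
t=23: queue=[B,F,H,D] q_used=0 → run B
t=24: queue=[B,F,H,D] q_used=1 → run B
t=25: queue=[F,H,D,B] q_used=0 → run F
t=26: queue=[F,H,D,B] q_used=1 → run F
t=27: queue=[H,D,B,F] q_used=0 → run H
t=28: queue=[D,B,F] q_used=0 → run D
t=29: queue=[D,B,F] q_used=1 → run D
t=30: queue=[B,F,D] q_used=0 → run B
t=31: queue=[F,D] q_used=0 → run F
t=32: queue=[D] q_used=0 → run D
t=33: queue=[D] q_used=1 → run D
t=34: (idle)
t=35: (idle)
t=36: (idle)
t=37: (idle)
t=38: (idle)
t=39: (idle)
t=40: (idle)
t=41: (idle)
t=42: (idle)

context switches = 18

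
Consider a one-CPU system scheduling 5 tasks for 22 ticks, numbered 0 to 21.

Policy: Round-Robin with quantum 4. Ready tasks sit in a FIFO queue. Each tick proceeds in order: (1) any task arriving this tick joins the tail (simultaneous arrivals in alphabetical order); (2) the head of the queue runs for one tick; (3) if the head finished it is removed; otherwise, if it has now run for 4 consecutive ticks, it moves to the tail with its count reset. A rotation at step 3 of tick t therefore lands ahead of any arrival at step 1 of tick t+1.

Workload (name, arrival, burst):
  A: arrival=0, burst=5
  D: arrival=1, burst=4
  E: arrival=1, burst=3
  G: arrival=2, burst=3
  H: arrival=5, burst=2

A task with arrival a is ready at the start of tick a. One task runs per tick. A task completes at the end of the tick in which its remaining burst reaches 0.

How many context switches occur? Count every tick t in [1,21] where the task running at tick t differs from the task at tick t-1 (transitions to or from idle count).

context switches = 6

t=0: queue=[A] q_used=0 → run A
t=1: queue=[A,D,E] q_used=1 → run A
t=2: queue=[A,D,E,G] q_used=2 → run A
t=3: queue=[A,D,E,G] q_used=3 → run A
t=4: queue=[D,E,G,A] q_used=0 → run D
t=5: queue=[D,E,G,A,H] q_used=1 → run D
t=6: queue=[D,E,G,A,H] q_used=2 → run D
t=7: queue=[D,E,G,A,H] q_used=3 → run D
t=8: queue=[E,G,A,H] q_used=0 → run E
t=9: queue=[E,G,A,H] q_used=1 → run E
t=10: queue=[E,G,A,H] q_used=2 → run E
t=11: queue=[G,A,H] q_used=0 → run G
t=12: queue=[G,A,H] q_used=1 → run G
t=13: queue=[G,A,H] q_used=2 → run G
t=14: queue=[A,H] q_used=0 → run A
t=15: queue=[H] q_used=0 → run H
t=16: queue=[H] q_used=1 → run H
t=17: (idle)
t=18: (idle)
t=19: (idle)
t=20: (idle)
t=21: (idle)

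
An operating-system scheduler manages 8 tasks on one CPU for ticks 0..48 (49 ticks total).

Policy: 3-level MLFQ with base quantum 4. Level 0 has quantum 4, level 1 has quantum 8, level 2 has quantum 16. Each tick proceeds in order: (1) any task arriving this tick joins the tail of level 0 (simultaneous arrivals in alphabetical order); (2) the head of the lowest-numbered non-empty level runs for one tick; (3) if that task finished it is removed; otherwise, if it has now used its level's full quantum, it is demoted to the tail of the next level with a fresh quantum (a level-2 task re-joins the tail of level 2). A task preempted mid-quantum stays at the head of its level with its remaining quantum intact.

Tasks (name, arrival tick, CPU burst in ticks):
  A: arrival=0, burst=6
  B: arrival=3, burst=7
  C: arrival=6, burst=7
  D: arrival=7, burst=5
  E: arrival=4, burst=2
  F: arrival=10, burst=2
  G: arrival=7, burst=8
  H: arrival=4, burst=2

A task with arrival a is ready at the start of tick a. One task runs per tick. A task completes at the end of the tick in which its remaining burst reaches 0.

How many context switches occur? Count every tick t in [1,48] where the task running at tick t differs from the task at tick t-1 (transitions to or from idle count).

t=0: L0/L1/L2 = A/-/- → run A
t=1: L0/L1/L2 = A/-/- → run A
t=2: L0/L1/L2 = A/-/- → run A
t=3: L0/L1/L2 = AB/-/- → run A
t=4: L0/L1/L2 = BEH/A/- → run B
t=5: L0/L1/L2 = BEH/A/- → run B
t=6: L0/L1/L2 = BEHC/A/- → run B
t=7: L0/L1/L2 = BEHCDG/A/- → run B
t=8: L0/L1/L2 = EHCDG/AB/- → run E
t=9: L0/L1/L2 = EHCDG/AB/- → run E
t=10: L0/L1/L2 = HCDGF/AB/- → run H
t=11: L0/L1/L2 = HCDGF/AB/- → run H
t=12: L0/L1/L2 = CDGF/AB/- → run C
t=13: L0/L1/L2 = CDGF/AB/- → run C
t=14: L0/L1/L2 = CDGF/AB/- → run C
t=15: L0/L1/L2 = CDGF/AB/- → run C
t=16: L0/L1/L2 = DGF/ABC/- → run D
t=17: L0/L1/L2 = DGF/ABC/- → run D
t=18: L0/L1/L2 = DGF/ABC/- → run D
t=19: L0/L1/L2 = DGF/ABC/- → run D
t=20: L0/L1/L2 = GF/ABCD/- → run G
t=21: L0/L1/L2 = GF/ABCD/- → run G
t=22: L0/L1/L2 = GF/ABCD/- → run G
t=23: L0/L1/L2 = GF/ABCD/- → run G
t=24: L0/L1/L2 = F/ABCDG/- → run F
t=25: L0/L1/L2 = F/ABCDG/- → run F
t=26: L0/L1/L2 = -/ABCDG/- → run A
t=27: L0/L1/L2 = -/ABCDG/- → run A
t=28: L0/L1/L2 = -/BCDG/- → run B
t=29: L0/L1/L2 = -/BCDG/- → run B
t=30: L0/L1/L2 = -/BCDG/- → run B
t=31: L0/L1/L2 = -/CDG/- → run C
t=32: L0/L1/L2 = -/CDG/- → run C
t=33: L0/L1/L2 = -/CDG/- → run C
t=34: L0/L1/L2 = -/DG/- → run D
t=35: L0/L1/L2 = -/G/- → run G
t=36: L0/L1/L2 = -/G/- → run G
t=37: L0/L1/L2 = -/G/- → run G
t=38: L0/L1/L2 = -/G/- → run G
t=39: (idle)
t=40: (idle)
t=41: (idle)
t=42: (idle)
t=43: (idle)
t=44: (idle)
t=45: (idle)
t=46: (idle)
t=47: (idle)
t=48: (idle)

context switches = 13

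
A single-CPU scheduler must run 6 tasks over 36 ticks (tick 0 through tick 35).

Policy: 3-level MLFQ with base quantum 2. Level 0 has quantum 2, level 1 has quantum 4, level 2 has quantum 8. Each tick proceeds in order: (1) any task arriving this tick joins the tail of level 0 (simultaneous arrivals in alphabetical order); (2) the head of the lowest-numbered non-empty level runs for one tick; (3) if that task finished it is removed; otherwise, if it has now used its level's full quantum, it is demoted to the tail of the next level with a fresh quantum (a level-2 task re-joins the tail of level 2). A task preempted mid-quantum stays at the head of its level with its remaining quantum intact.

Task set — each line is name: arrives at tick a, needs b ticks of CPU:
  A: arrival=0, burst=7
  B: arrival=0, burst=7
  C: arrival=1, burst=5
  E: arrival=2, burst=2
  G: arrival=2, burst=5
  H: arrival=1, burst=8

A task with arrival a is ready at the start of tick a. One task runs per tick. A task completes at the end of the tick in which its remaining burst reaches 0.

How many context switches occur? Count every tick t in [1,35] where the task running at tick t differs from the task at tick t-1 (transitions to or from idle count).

context switches = 14

t=0: L0/L1/L2 = AB/-/- → run A
t=1: L0/L1/L2 = ABCH/-/- → run A
t=2: L0/L1/L2 = BCHEG/A/- → run B
t=3: L0/L1/L2 = BCHEG/A/- → run B
t=4: L0/L1/L2 = CHEG/AB/- → run C
t=5: L0/L1/L2 = CHEG/AB/- → run C
t=6: L0/L1/L2 = HEG/ABC/- → run H
t=7: L0/L1/L2 = HEG/ABC/- → run H
t=8: L0/L1/L2 = EG/ABCH/- → run E
t=9: L0/L1/L2 = EG/ABCH/- → run E
t=10: L0/L1/L2 = G/ABCH/- → run G
t=11: L0/L1/L2 = G/ABCH/- → run G
t=12: L0/L1/L2 = -/ABCHG/- → run A
t=13: L0/L1/L2 = -/ABCHG/- → run A
t=14: L0/L1/L2 = -/ABCHG/- → run A
t=15: L0/L1/L2 = -/ABCHG/- → run A
t=16: L0/L1/L2 = -/BCHG/A → run B
t=17: L0/L1/L2 = -/BCHG/A → run B
t=18: L0/L1/L2 = -/BCHG/A → run B
t=19: L0/L1/L2 = -/BCHG/A → run B
t=20: L0/L1/L2 = -/CHG/AB → run C
t=21: L0/L1/L2 = -/CHG/AB → run C
t=22: L0/L1/L2 = -/CHG/AB → run C
t=23: L0/L1/L2 = -/HG/AB → run H
t=24: L0/L1/L2 = -/HG/AB → run H
t=25: L0/L1/L2 = -/HG/AB → run H
t=26: L0/L1/L2 = -/HG/AB → run H
t=27: L0/L1/L2 = -/G/ABH → run G
t=28: L0/L1/L2 = -/G/ABH → run G
t=29: L0/L1/L2 = -/G/ABH → run G
t=30: L0/L1/L2 = -/-/ABH → run A
t=31: L0/L1/L2 = -/-/BH → run B
t=32: L0/L1/L2 = -/-/H → run H
t=33: L0/L1/L2 = -/-/H → run H
t=34: (idle)
t=35: (idle)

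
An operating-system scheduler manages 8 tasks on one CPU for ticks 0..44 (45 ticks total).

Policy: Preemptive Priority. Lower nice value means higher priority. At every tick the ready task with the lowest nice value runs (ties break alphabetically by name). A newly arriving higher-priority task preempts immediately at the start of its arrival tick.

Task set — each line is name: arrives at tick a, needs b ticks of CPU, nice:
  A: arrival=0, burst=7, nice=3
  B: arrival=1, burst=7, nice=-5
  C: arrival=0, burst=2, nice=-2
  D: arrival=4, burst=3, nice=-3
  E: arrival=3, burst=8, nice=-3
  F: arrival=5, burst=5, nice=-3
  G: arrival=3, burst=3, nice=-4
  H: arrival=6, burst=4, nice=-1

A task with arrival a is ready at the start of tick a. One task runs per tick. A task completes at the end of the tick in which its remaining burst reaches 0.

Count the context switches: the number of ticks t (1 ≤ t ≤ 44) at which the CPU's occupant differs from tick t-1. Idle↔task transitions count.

t=0: ready={A,C} → run C
t=1: ready={A,B,C} → run B
t=2: ready={A,B,C} → run B
t=3: ready={A,B,C,E,G} → run B
t=4: ready={A,B,C,D,E,G} → run B
t=5: ready={A,B,C,D,E,F,G} → run B
t=6: ready={A,B,C,D,E,F,G,H} → run B
t=7: ready={A,B,C,D,E,F,G,H} → run B
t=8: ready={A,C,D,E,F,G,H} → run G
t=9: ready={A,C,D,E,F,G,H} → run G
t=10: ready={A,C,D,E,F,G,H} → run G
t=11: ready={A,C,D,E,F,H} → run D
t=12: ready={A,C,D,E,F,H} → run D
t=13: ready={A,C,D,E,F,H} → run D
t=14: ready={A,C,E,F,H} → run E
t=15: ready={A,C,E,F,H} → run E
t=16: ready={A,C,E,F,H} → run E
t=17: ready={A,C,E,F,H} → run E
t=18: ready={A,C,E,F,H} → run E
t=19: ready={A,C,E,F,H} → run E
t=20: ready={A,C,E,F,H} → run E
t=21: ready={A,C,E,F,H} → run E
t=22: ready={A,C,F,H} → run F
t=23: ready={A,C,F,H} → run F
t=24: ready={A,C,F,H} → run F
t=25: ready={A,C,F,H} → run F
t=26: ready={A,C,F,H} → run F
t=27: ready={A,C,H} → run C
t=28: ready={A,H} → run H
t=29: ready={A,H} → run H
t=30: ready={A,H} → run H
t=31: ready={A,H} → run H
t=32: ready={A} → run A
t=33: ready={A} → run A
t=34: ready={A} → run A
t=35: ready={A} → run A
t=36: ready={A} → run A
t=37: ready={A} → run A
t=38: ready={A} → run A
t=39: (idle)
t=40: (idle)
t=41: (idle)
t=42: (idle)
t=43: (idle)
t=44: (idle)

context switches = 9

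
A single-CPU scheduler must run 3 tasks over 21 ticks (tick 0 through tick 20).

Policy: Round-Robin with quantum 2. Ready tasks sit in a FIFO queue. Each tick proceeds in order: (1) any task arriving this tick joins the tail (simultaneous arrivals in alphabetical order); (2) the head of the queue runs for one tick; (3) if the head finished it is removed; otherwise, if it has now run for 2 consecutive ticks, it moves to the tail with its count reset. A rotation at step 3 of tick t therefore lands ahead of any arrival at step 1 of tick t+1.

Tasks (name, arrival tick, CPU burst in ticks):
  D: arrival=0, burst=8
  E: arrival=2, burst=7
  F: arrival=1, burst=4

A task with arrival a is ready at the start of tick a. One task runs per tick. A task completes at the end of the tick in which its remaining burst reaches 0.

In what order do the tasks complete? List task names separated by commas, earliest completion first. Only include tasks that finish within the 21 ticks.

completion order = F, D, E

t=0: queue=[D] q_used=0 → run D
t=1: queue=[D,F] q_used=1 → run D
t=2: queue=[F,D,E] q_used=0 → run F
t=3: queue=[F,D,E] q_used=1 → run F
t=4: queue=[D,E,F] q_used=0 → run D
t=5: queue=[D,E,F] q_used=1 → run D
t=6: queue=[E,F,D] q_used=0 → run E
t=7: queue=[E,F,D] q_used=1 → run E
t=8: queue=[F,D,E] q_used=0 → run F
t=9: queue=[F,D,E] q_used=1 → run F
t=10: queue=[D,E] q_used=0 → run D
t=11: queue=[D,E] q_used=1 → run D
t=12: queue=[E,D] q_used=0 → run E
t=13: queue=[E,D] q_used=1 → run E
t=14: queue=[D,E] q_used=0 → run D
t=15: queue=[D,E] q_used=1 → run D
t=16: queue=[E] q_used=0 → run E
t=17: queue=[E] q_used=1 → run E
t=18: queue=[E] q_used=0 → run E
t=19: (idle)
t=20: (idle)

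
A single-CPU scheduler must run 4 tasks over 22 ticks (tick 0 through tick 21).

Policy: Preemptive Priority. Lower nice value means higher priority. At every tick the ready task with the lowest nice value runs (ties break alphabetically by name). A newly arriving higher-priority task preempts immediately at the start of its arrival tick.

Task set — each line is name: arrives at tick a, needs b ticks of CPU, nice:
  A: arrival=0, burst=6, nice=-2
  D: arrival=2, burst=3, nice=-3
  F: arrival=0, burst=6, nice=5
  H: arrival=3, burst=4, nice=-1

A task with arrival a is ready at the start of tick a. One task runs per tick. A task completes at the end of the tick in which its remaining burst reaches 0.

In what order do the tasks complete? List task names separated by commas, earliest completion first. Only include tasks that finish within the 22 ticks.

t=0: ready={A,F} → run A
t=1: ready={A,F} → run A
t=2: ready={A,D,F} → run D
t=3: ready={A,D,F,H} → run D
t=4: ready={A,D,F,H} → run D
t=5: ready={A,F,H} → run A
t=6: ready={A,F,H} → run A
t=7: ready={A,F,H} → run A
t=8: ready={A,F,H} → run A
t=9: ready={F,H} → run H
t=10: ready={F,H} → run H
t=11: ready={F,H} → run H
t=12: ready={F,H} → run H
t=13: ready={F} → run F
t=14: ready={F} → run F
t=15: ready={F} → run F
t=16: ready={F} → run F
t=17: ready={F} → run F
t=18: ready={F} → run F
t=19: (idle)
t=20: (idle)
t=21: (idle)

completion order = D, A, H, F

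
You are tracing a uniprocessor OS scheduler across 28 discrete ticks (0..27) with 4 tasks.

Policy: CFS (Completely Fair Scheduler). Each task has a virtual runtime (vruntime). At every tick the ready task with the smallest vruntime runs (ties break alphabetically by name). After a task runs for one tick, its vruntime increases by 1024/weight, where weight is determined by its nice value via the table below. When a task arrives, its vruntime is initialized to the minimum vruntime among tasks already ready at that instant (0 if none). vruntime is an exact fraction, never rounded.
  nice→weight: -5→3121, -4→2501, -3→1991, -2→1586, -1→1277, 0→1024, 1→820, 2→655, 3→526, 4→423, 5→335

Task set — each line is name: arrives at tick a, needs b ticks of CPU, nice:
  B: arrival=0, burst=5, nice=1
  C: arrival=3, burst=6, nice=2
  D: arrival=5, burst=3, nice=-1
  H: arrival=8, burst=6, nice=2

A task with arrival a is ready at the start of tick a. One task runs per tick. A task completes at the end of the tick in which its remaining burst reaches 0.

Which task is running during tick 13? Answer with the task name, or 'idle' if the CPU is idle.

running at tick 13 = C

t=0: vr[B=0] → run B
t=1: vr[B=256/205] → run B
t=2: vr[B=512/205] → run B
t=3: vr[B=768/205 C=768/205] → run B
t=4: vr[B=1024/205 C=768/205] → run C
t=5: vr[B=1024/205 C=142592/26855 D=1024/205] → run B
t=6: vr[C=142592/26855 D=1024/205] → run D
t=7: vr[C=142592/26855 D=1517568/261785] → run C
t=8: vr[C=184576/26855 D=1517568/261785 H=1517568/261785] → run D
t=9: vr[C=184576/26855 D=1727488/261785 H=1517568/261785] → run H
t=10: vr[C=184576/26855 D=1727488/261785 H=252414976/34293835] → run D
t=11: vr[C=184576/26855 H=252414976/34293835] → run C
t=12: vr[C=45312/5371 H=252414976/34293835] → run H
t=13: vr[C=45312/5371 H=306028544/34293835] → run C
t=14: vr[C=268544/26855 H=306028544/34293835] → run H
t=15: vr[C=268544/26855 H=359642112/34293835] → run C
t=16: vr[C=310528/26855 H=359642112/34293835] → run H
t=17: vr[C=310528/26855 H=82651136/6858767] → run C
t=18: vr[H=82651136/6858767] → run H
t=19: vr[H=466869248/34293835] → run H
t=20: (idle)
t=21: (idle)
t=22: (idle)
t=23: (idle)
t=24: (idle)
t=25: (idle)
t=26: (idle)
t=27: (idle)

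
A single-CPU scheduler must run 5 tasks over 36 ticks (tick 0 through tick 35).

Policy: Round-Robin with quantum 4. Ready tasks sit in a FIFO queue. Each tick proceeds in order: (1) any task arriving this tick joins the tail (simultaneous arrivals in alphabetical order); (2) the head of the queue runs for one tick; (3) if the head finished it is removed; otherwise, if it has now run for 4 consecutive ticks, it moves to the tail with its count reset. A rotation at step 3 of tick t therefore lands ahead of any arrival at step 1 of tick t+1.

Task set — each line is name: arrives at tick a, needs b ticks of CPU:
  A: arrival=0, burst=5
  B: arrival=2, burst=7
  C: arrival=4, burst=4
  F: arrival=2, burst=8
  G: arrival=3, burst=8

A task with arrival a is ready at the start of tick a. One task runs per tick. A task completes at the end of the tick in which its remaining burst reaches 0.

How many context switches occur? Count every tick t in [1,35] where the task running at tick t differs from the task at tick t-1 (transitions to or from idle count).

context switches = 9

t=0: queue=[A] q_used=0 → run A
t=1: queue=[A] q_used=1 → run A
t=2: queue=[A,B,F] q_used=2 → run A
t=3: queue=[A,B,F,G] q_used=3 → run A
t=4: queue=[B,F,G,A,C] q_used=0 → run B
t=5: queue=[B,F,G,A,C] q_used=1 → run B
t=6: queue=[B,F,G,A,C] q_used=2 → run B
t=7: queue=[B,F,G,A,C] q_used=3 → run B
t=8: queue=[F,G,A,C,B] q_used=0 → run F
t=9: queue=[F,G,A,C,B] q_used=1 → run F
t=10: queue=[F,G,A,C,B] q_used=2 → run F
t=11: queue=[F,G,A,C,B] q_used=3 → run F
t=12: queue=[G,A,C,B,F] q_used=0 → run G
t=13: queue=[G,A,C,B,F] q_used=1 → run G
t=14: queue=[G,A,C,B,F] q_used=2 → run G
t=15: queue=[G,A,C,B,F] q_used=3 → run G
t=16: queue=[A,C,B,F,G] q_used=0 → run A
t=17: queue=[C,B,F,G] q_used=0 → run C
t=18: queue=[C,B,F,G] q_used=1 → run C
t=19: queue=[C,B,F,G] q_used=2 → run C
t=20: queue=[C,B,F,G] q_used=3 → run C
t=21: queue=[B,F,G] q_used=0 → run B
t=22: queue=[B,F,G] q_used=1 → run B
t=23: queue=[B,F,G] q_used=2 → run B
t=24: queue=[F,G] q_used=0 → run F
t=25: queue=[F,G] q_used=1 → run F
t=26: queue=[F,G] q_used=2 → run F
t=27: queue=[F,G] q_used=3 → run F
t=28: queue=[G] q_used=0 → run G
t=29: queue=[G] q_used=1 → run G
t=30: queue=[G] q_used=2 → run G
t=31: queue=[G] q_used=3 → run G
t=32: (idle)
t=33: (idle)
t=34: (idle)
t=35: (idle)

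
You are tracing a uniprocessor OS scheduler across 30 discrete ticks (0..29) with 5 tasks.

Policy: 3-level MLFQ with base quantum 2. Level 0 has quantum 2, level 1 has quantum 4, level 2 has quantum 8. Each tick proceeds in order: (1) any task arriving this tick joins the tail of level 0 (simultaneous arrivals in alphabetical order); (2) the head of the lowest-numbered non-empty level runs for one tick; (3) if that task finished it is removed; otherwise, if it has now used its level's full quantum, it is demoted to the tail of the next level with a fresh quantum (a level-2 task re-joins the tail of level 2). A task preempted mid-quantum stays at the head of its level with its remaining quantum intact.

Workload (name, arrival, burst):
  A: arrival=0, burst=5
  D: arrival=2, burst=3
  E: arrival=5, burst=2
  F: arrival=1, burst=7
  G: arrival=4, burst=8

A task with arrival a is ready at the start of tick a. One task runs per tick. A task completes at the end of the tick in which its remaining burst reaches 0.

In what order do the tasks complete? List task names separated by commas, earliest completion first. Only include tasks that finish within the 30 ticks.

completion order = E, A, D, F, G

t=0: L0/L1/L2 = A/-/- → run A
t=1: L0/L1/L2 = AF/-/- → run A
t=2: L0/L1/L2 = FD/A/- → run F
t=3: L0/L1/L2 = FD/A/- → run F
t=4: L0/L1/L2 = DG/AF/- → run D
t=5: L0/L1/L2 = DGE/AF/- → run D
t=6: L0/L1/L2 = GE/AFD/- → run G
t=7: L0/L1/L2 = GE/AFD/- → run G
t=8: L0/L1/L2 = E/AFDG/- → run E
t=9: L0/L1/L2 = E/AFDG/- → run E
t=10: L0/L1/L2 = -/AFDG/- → run A
t=11: L0/L1/L2 = -/AFDG/- → run A
t=12: L0/L1/L2 = -/AFDG/- → run A
t=13: L0/L1/L2 = -/FDG/- → run F
t=14: L0/L1/L2 = -/FDG/- → run F
t=15: L0/L1/L2 = -/FDG/- → run F
t=16: L0/L1/L2 = -/FDG/- → run F
t=17: L0/L1/L2 = -/DG/F → run D
t=18: L0/L1/L2 = -/G/F → run G
t=19: L0/L1/L2 = -/G/F → run G
t=20: L0/L1/L2 = -/G/F → run G
t=21: L0/L1/L2 = -/G/F → run G
t=22: L0/L1/L2 = -/-/FG → run F
t=23: L0/L1/L2 = -/-/G → run G
t=24: L0/L1/L2 = -/-/G → run G
t=25: (idle)
t=26: (idle)
t=27: (idle)
t=28: (idle)
t=29: (idle)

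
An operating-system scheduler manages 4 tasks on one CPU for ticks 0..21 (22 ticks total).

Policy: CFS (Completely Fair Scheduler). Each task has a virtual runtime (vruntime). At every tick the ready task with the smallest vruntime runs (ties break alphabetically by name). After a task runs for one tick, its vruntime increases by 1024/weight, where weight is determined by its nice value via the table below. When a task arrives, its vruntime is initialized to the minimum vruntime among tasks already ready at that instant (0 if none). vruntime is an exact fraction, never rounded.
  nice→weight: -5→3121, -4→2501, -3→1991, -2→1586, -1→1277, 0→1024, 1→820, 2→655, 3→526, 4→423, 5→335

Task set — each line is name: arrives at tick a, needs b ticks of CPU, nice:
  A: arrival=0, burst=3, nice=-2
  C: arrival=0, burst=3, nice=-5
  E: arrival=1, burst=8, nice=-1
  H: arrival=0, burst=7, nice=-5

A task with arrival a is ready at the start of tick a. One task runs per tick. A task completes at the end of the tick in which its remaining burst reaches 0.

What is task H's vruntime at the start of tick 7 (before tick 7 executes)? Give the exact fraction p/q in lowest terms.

vruntime(H, start of tick 7) = 2048/3121

t=0: vr[A=0 C=0 H=0] → run A
t=1: vr[A=512/793 C=0 E=0 H=0] → run C
t=2: vr[A=512/793 C=1024/3121 E=0 H=0] → run E
t=3: vr[A=512/793 C=1024/3121 E=1024/1277 H=0] → run H
t=4: vr[A=512/793 C=1024/3121 E=1024/1277 H=1024/3121] → run C
t=5: vr[A=512/793 C=2048/3121 E=1024/1277 H=1024/3121] → run H
t=6: vr[A=512/793 C=2048/3121 E=1024/1277 H=2048/3121] → run A
t=7: vr[A=1024/793 C=2048/3121 E=1024/1277 H=2048/3121] → run C
t=8: vr[A=1024/793 E=1024/1277 H=2048/3121] → run H
t=9: vr[A=1024/793 E=1024/1277 H=3072/3121] → run E
t=10: vr[A=1024/793 E=2048/1277 H=3072/3121] → run H
t=11: vr[A=1024/793 E=2048/1277 H=4096/3121] → run A
t=12: vr[E=2048/1277 H=4096/3121] → run H
t=13: vr[E=2048/1277 H=5120/3121] → run E
t=14: vr[E=3072/1277 H=5120/3121] → run H
t=15: vr[E=3072/1277 H=6144/3121] → run H
t=16: vr[E=3072/1277] → run E
t=17: vr[E=4096/1277] → run E
t=18: vr[E=5120/1277] → run E
t=19: vr[E=6144/1277] → run E
t=20: vr[E=7168/1277] → run E
t=21: (idle)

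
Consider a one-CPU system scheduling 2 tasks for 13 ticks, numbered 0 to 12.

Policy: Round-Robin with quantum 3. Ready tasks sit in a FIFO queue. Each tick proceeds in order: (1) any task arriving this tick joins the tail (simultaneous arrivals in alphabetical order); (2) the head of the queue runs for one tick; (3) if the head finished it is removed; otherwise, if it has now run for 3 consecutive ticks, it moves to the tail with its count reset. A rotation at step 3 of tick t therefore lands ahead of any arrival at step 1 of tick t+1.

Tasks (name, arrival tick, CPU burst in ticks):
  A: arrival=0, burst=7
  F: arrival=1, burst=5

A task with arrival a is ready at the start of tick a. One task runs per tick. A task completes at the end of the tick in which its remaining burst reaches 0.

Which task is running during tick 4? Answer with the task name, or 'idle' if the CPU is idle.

t=0: queue=[A] q_used=0 → run A
t=1: queue=[A,F] q_used=1 → run A
t=2: queue=[A,F] q_used=2 → run A
t=3: queue=[F,A] q_used=0 → run F
t=4: queue=[F,A] q_used=1 → run F
t=5: queue=[F,A] q_used=2 → run F
t=6: queue=[A,F] q_used=0 → run A
t=7: queue=[A,F] q_used=1 → run A
t=8: queue=[A,F] q_used=2 → run A
t=9: queue=[F,A] q_used=0 → run F
t=10: queue=[F,A] q_used=1 → run F
t=11: queue=[A] q_used=0 → run A
t=12: (idle)

running at tick 4 = F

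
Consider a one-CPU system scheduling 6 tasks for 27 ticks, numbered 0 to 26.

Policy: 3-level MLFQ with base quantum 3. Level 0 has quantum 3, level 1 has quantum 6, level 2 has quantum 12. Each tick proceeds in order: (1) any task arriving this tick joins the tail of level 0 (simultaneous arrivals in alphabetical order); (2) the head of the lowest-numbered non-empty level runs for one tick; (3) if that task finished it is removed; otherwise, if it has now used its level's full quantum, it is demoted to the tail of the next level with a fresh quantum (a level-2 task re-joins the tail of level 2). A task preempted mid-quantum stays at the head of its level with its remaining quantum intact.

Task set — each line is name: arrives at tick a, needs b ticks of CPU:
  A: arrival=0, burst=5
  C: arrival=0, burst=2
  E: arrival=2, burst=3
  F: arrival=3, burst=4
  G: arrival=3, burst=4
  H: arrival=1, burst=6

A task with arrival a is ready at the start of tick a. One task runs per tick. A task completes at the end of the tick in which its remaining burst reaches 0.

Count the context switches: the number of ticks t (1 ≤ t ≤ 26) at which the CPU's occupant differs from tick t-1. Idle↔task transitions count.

context switches = 10

t=0: L0/L1/L2 = AC/-/- → run A
t=1: L0/L1/L2 = ACH/-/- → run A
t=2: L0/L1/L2 = ACHE/-/- → run A
t=3: L0/L1/L2 = CHEFG/A/- → run C
t=4: L0/L1/L2 = CHEFG/A/- → run C
t=5: L0/L1/L2 = HEFG/A/- → run H
t=6: L0/L1/L2 = HEFG/A/- → run H
t=7: L0/L1/L2 = HEFG/A/- → run H
t=8: L0/L1/L2 = EFG/AH/- → run E
t=9: L0/L1/L2 = EFG/AH/- → run E
t=10: L0/L1/L2 = EFG/AH/- → run E
t=11: L0/L1/L2 = FG/AH/- → run F
t=12: L0/L1/L2 = FG/AH/- → run F
t=13: L0/L1/L2 = FG/AH/- → run F
t=14: L0/L1/L2 = G/AHF/- → run G
t=15: L0/L1/L2 = G/AHF/- → run G
t=16: L0/L1/L2 = G/AHF/- → run G
t=17: L0/L1/L2 = -/AHFG/- → run A
t=18: L0/L1/L2 = -/AHFG/- → run A
t=19: L0/L1/L2 = -/HFG/- → run H
t=20: L0/L1/L2 = -/HFG/- → run H
t=21: L0/L1/L2 = -/HFG/- → run H
t=22: L0/L1/L2 = -/FG/- → run F
t=23: L0/L1/L2 = -/G/- → run G
t=24: (idle)
t=25: (idle)
t=26: (idle)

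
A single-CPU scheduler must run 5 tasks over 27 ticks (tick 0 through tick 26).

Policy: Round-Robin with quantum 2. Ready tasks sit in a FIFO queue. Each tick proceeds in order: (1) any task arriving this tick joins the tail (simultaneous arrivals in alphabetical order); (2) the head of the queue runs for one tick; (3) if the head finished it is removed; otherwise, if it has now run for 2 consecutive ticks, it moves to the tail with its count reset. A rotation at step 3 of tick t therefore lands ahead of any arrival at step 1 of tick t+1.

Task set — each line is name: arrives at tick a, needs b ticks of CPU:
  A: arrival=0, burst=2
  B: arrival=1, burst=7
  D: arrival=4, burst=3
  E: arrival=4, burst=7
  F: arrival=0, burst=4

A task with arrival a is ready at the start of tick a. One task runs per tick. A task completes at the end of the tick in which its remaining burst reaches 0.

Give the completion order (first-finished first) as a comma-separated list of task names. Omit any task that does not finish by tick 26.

completion order = A, F, D, B, E

t=0: queue=[A,F] q_used=0 → run A
t=1: queue=[A,F,B] q_used=1 → run A
t=2: queue=[F,B] q_used=0 → run F
t=3: queue=[F,B] q_used=1 → run F
t=4: queue=[B,F,D,E] q_used=0 → run B
t=5: queue=[B,F,D,E] q_used=1 → run B
t=6: queue=[F,D,E,B] q_used=0 → run F
t=7: queue=[F,D,E,B] q_used=1 → run F
t=8: queue=[D,E,B] q_used=0 → run D
t=9: queue=[D,E,B] q_used=1 → run D
t=10: queue=[E,B,D] q_used=0 → run E
t=11: queue=[E,B,D] q_used=1 → run E
t=12: queue=[B,D,E] q_used=0 → run B
t=13: queue=[B,D,E] q_used=1 → run B
t=14: queue=[D,E,B] q_used=0 → run D
t=15: queue=[E,B] q_used=0 → run E
t=16: queue=[E,B] q_used=1 → run E
t=17: queue=[B,E] q_used=0 → run B
t=18: queue=[B,E] q_used=1 → run B
t=19: queue=[E,B] q_used=0 → run E
t=20: queue=[E,B] q_used=1 → run E
t=21: queue=[B,E] q_used=0 → run B
t=22: queue=[E] q_used=0 → run E
t=23: (idle)
t=24: (idle)
t=25: (idle)
t=26: (idle)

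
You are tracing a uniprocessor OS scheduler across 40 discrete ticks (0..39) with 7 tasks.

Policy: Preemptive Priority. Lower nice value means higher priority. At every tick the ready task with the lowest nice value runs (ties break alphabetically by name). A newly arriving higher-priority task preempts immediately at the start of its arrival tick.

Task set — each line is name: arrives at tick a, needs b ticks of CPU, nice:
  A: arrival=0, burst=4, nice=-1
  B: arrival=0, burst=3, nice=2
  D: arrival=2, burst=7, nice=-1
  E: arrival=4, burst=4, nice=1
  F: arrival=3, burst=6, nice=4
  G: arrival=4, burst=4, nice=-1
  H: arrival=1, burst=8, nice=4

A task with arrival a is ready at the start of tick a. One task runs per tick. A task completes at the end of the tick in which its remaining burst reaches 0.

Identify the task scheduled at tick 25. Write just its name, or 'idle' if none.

running at tick 25 = F

t=0: ready={A,B} → run A
t=1: ready={A,B,H} → run A
t=2: ready={A,B,D,H} → run A
t=3: ready={A,B,D,F,H} → run A
t=4: ready={B,D,E,F,G,H} → run D
t=5: ready={B,D,E,F,G,H} → run D
t=6: ready={B,D,E,F,G,H} → run D
t=7: ready={B,D,E,F,G,H} → run D
t=8: ready={B,D,E,F,G,H} → run D
t=9: ready={B,D,E,F,G,H} → run D
t=10: ready={B,D,E,F,G,H} → run D
t=11: ready={B,E,F,G,H} → run G
t=12: ready={B,E,F,G,H} → run G
t=13: ready={B,E,F,G,H} → run G
t=14: ready={B,E,F,G,H} → run G
t=15: ready={B,E,F,H} → run E
t=16: ready={B,E,F,H} → run E
t=17: ready={B,E,F,H} → run E
t=18: ready={B,E,F,H} → run E
t=19: ready={B,F,H} → run B
t=20: ready={B,F,H} → run B
t=21: ready={B,F,H} → run B
t=22: ready={F,H} → run F
t=23: ready={F,H} → run F
t=24: ready={F,H} → run F
t=25: ready={F,H} → run F
t=26: ready={F,H} → run F
t=27: ready={F,H} → run F
t=28: ready={H} → run H
t=29: ready={H} → run H
t=30: ready={H} → run H
t=31: ready={H} → run H
t=32: ready={H} → run H
t=33: ready={H} → run H
t=34: ready={H} → run H
t=35: ready={H} → run H
t=36: (idle)
t=37: (idle)
t=38: (idle)
t=39: (idle)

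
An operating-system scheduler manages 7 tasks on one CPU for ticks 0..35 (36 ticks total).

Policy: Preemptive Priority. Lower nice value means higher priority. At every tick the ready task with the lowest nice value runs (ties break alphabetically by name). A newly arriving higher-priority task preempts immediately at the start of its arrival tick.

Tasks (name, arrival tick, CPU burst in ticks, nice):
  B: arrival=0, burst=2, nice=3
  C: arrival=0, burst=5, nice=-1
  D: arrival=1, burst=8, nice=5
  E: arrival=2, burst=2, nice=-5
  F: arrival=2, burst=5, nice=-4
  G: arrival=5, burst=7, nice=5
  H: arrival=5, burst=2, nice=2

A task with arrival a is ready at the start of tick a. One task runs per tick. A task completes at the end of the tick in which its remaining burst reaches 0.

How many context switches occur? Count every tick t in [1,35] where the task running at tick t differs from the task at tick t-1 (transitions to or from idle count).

t=0: ready={B,C} → run C
t=1: ready={B,C,D} → run C
t=2: ready={B,C,D,E,F} → run E
t=3: ready={B,C,D,E,F} → run E
t=4: ready={B,C,D,F} → run F
t=5: ready={B,C,D,F,G,H} → run F
t=6: ready={B,C,D,F,G,H} → run F
t=7: ready={B,C,D,F,G,H} → run F
t=8: ready={B,C,D,F,G,H} → run F
t=9: ready={B,C,D,G,H} → run C
t=10: ready={B,C,D,G,H} → run C
t=11: ready={B,C,D,G,H} → run C
t=12: ready={B,D,G,H} → run H
t=13: ready={B,D,G,H} → run H
t=14: ready={B,D,G} → run B
t=15: ready={B,D,G} → run B
t=16: ready={D,G} → run D
t=17: ready={D,G} → run D
t=18: ready={D,G} → run D
t=19: ready={D,G} → run D
t=20: ready={D,G} → run D
t=21: ready={D,G} → run D
t=22: ready={D,G} → run D
t=23: ready={D,G} → run D
t=24: ready={G} → run G
t=25: ready={G} → run G
t=26: ready={G} → run G
t=27: ready={G} → run G
t=28: ready={G} → run G
t=29: ready={G} → run G
t=30: ready={G} → run G
t=31: (idle)
t=32: (idle)
t=33: (idle)
t=34: (idle)
t=35: (idle)

context switches = 8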